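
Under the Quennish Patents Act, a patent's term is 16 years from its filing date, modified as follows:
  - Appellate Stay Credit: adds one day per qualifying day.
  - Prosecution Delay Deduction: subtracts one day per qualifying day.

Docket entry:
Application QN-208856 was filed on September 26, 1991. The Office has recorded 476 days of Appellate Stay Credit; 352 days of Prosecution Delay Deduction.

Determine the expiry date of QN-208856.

2008-01-28

Base term: filing date + 16 years → 26 September 2007.
Appellate Stay Credit: +476 days → 14 January 2009.
Prosecution Delay Deduction: −352 days → 28 January 2008.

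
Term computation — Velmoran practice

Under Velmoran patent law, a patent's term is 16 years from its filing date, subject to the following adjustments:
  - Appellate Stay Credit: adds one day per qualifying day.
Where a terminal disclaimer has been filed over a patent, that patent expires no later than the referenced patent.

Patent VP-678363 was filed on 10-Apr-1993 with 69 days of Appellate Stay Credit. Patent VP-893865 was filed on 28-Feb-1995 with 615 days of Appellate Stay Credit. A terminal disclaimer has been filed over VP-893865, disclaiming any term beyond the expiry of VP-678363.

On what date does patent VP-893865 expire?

June 18, 2009

Natural term of VP-893865:
  Base: filing + 16 years → 28 February 2011.
  Appellate Stay Credit: +615 days → 4 November 2012.
Expiry of referenced patent VP-678363:
  Base: filing + 16 years → 10 April 2009.
  Appellate Stay Credit: +69 days → 18 June 2009.
Terminal disclaimer: VP-893865 expires on the earlier of 4 November 2012 and 18 June 2009.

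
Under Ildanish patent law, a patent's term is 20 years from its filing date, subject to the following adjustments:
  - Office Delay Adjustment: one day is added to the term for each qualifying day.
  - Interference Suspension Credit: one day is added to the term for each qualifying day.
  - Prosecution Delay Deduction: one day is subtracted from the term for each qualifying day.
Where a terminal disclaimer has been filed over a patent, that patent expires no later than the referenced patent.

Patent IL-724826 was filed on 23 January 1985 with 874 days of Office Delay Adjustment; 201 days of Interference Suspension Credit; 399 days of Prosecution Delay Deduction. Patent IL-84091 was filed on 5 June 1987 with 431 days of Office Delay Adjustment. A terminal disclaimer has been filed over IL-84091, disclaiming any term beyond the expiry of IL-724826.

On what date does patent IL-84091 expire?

Natural term of IL-84091:
  Base: filing + 20 years → 5 June 2007.
  Office Delay Adjustment: +431 days → 9 August 2008.
Expiry of referenced patent IL-724826:
  Base: filing + 20 years → 23 January 2005.
  Office Delay Adjustment: +874 days → 16 June 2007.
  Interference Suspension Credit: +201 days → 3 January 2008.
  Prosecution Delay Deduction: −399 days → 30 November 2006.
Terminal disclaimer: IL-84091 expires on the earlier of 9 August 2008 and 30 November 2006.

2006-11-30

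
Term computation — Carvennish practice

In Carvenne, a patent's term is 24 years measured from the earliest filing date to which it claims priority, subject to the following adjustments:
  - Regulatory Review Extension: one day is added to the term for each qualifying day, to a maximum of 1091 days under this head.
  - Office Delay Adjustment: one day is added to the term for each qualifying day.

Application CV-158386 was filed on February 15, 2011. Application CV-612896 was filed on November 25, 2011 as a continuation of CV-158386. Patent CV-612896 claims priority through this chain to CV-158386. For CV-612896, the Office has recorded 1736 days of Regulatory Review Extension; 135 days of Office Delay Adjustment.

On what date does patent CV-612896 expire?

June 25, 2038

Earliest priority filing: 15 February 2011.
Base term: 15 February 2011 + 24 years → 15 February 2035.
Regulatory Review Extension: 1736 days claimed exceeds the 1091-day cap, so +1091 days → 10 February 2038.
Office Delay Adjustment: +135 days → 25 June 2038.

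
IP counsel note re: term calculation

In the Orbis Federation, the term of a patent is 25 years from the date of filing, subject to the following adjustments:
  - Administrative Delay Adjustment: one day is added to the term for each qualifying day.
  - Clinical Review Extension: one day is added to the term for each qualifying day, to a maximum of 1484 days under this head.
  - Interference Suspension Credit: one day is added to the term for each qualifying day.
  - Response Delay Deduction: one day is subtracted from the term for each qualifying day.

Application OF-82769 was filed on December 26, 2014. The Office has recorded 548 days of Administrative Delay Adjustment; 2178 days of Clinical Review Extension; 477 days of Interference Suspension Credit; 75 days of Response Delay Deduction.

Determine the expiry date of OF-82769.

2046-08-25

Base term: filing date + 25 years → 26 December 2039.
Administrative Delay Adjustment: +548 days → 26 June 2041.
Clinical Review Extension: 2178 days claimed exceeds the 1484-day cap, so +1484 days → 19 July 2045.
Interference Suspension Credit: +477 days → 8 November 2046.
Response Delay Deduction: −75 days → 25 August 2046.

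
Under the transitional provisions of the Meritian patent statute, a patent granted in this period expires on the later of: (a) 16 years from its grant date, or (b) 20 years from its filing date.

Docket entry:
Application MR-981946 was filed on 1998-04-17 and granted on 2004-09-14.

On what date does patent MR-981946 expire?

(a) grant + 16 years → 14 September 2020.
(b) filing + 20 years → 17 April 2018.
Later of the two: 14 September 2020.

September 14, 2020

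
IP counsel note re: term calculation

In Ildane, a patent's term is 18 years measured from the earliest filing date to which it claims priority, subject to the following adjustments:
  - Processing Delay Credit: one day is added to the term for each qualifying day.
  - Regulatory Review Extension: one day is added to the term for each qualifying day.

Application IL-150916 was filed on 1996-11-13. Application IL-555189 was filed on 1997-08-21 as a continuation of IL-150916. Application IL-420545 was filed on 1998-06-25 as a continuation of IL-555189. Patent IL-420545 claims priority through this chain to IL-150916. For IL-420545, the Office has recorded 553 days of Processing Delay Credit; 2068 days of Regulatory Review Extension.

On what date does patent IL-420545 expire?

Earliest priority filing: 13 November 1996.
Base term: 13 November 1996 + 18 years → 13 November 2014.
Processing Delay Credit: +553 days → 19 May 2016.
Regulatory Review Extension: +2068 days → 16 January 2022.

2022-01-16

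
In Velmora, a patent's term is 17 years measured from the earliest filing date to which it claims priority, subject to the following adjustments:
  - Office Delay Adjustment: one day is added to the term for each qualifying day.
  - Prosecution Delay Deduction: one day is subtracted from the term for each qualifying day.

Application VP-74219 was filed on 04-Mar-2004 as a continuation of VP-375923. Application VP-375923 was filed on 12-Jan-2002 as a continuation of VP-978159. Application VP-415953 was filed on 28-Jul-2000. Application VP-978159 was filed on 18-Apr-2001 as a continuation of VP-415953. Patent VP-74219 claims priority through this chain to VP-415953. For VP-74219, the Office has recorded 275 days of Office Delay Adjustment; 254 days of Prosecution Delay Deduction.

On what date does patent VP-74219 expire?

2017-08-18

Earliest priority filing: 28 July 2000.
Base term: 28 July 2000 + 17 years → 28 July 2017.
Office Delay Adjustment: +275 days → 29 April 2018.
Prosecution Delay Deduction: −254 days → 18 August 2017.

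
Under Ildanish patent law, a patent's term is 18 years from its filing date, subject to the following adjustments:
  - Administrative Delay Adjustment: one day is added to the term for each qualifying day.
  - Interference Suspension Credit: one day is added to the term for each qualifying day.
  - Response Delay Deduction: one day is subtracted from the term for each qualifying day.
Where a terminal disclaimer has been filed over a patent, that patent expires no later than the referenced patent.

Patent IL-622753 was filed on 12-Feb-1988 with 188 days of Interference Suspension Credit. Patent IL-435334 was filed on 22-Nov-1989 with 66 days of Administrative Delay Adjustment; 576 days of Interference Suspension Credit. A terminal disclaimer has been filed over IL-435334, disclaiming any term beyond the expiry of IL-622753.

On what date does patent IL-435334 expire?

August 19, 2006

Natural term of IL-435334:
  Base: filing + 18 years → 22 November 2007.
  Administrative Delay Adjustment: +66 days → 27 January 2008.
  Interference Suspension Credit: +576 days → 25 August 2009.
Expiry of referenced patent IL-622753:
  Base: filing + 18 years → 12 February 2006.
  Interference Suspension Credit: +188 days → 19 August 2006.
Terminal disclaimer: IL-435334 expires on the earlier of 25 August 2009 and 19 August 2006.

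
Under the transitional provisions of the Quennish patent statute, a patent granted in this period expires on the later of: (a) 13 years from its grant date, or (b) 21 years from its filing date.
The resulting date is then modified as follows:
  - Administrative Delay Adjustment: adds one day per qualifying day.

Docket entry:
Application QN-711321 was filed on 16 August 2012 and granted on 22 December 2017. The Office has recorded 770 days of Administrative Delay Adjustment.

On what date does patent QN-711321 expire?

(a) grant + 13 years → 22 December 2030.
(b) filing + 21 years → 16 August 2033.
Later of the two: 16 August 2033.
Administrative Delay Adjustment: +770 days → 25 September 2035.

2035-09-25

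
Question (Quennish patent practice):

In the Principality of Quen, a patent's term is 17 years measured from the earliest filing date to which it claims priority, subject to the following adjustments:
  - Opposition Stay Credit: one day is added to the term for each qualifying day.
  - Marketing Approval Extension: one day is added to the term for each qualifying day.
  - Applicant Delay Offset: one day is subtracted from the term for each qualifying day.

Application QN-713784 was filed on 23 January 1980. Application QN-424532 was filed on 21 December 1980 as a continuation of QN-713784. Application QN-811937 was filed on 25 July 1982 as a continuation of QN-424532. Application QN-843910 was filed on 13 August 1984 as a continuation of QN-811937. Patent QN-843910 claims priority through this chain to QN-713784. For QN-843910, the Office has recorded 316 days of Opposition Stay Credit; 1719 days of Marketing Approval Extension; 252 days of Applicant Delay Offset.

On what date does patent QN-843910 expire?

Earliest priority filing: 23 January 1980.
Base term: 23 January 1980 + 17 years → 23 January 1997.
Opposition Stay Credit: +316 days → 5 December 1997.
Marketing Approval Extension: +1719 days → 20 August 2002.
Applicant Delay Offset: −252 days → 11 December 2001.

2001-12-11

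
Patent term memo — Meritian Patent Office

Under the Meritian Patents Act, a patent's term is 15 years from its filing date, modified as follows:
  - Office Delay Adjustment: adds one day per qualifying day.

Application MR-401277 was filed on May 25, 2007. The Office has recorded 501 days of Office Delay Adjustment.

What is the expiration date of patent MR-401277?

October 8, 2023

Base term: filing date + 15 years → 25 May 2022.
Office Delay Adjustment: +501 days → 8 October 2023.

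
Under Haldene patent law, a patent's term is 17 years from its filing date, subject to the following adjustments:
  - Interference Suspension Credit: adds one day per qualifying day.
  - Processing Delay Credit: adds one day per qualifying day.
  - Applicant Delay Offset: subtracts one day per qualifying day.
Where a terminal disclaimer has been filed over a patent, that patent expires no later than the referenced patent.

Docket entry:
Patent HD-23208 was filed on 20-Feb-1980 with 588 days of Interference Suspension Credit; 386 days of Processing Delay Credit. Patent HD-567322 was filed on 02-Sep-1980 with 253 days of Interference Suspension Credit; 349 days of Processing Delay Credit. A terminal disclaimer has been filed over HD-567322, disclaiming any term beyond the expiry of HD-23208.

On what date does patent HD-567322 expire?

Natural term of HD-567322:
  Base: filing + 17 years → 2 September 1997.
  Interference Suspension Credit: +253 days → 13 May 1998.
  Processing Delay Credit: +349 days → 27 April 1999.
Expiry of referenced patent HD-23208:
  Base: filing + 17 years → 20 February 1997.
  Interference Suspension Credit: +588 days → 1 October 1998.
  Processing Delay Credit: +386 days → 22 October 1999.
Terminal disclaimer: HD-567322 expires on the earlier of 27 April 1999 and 22 October 1999.

April 27, 1999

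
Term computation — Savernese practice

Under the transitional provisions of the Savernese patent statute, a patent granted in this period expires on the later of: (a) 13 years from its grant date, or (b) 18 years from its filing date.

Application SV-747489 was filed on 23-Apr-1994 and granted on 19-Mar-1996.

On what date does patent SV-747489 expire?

2012-04-23

(a) grant + 13 years → 19 March 2009.
(b) filing + 18 years → 23 April 2012.
Later of the two: 23 April 2012.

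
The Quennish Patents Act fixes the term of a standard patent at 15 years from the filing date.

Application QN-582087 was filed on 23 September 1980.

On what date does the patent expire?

Filing date + 15 years → 23 September 1995.

1995-09-23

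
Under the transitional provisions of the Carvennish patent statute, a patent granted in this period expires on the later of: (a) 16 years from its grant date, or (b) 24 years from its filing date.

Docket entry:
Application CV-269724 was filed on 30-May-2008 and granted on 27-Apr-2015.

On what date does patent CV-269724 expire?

May 30, 2032

(a) grant + 16 years → 27 April 2031.
(b) filing + 24 years → 30 May 2032.
Later of the two: 30 May 2032.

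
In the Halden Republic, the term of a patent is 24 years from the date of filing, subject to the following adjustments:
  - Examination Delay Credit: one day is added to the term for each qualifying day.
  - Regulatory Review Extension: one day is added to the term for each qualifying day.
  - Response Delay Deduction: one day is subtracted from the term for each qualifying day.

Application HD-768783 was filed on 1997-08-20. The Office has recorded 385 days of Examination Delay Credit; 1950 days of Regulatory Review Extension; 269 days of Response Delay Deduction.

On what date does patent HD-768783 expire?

Base term: filing date + 24 years → 20 August 2021.
Examination Delay Credit: +385 days → 9 September 2022.
Regulatory Review Extension: +1950 days → 11 January 2028.
Response Delay Deduction: −269 days → 17 April 2027.

2027-04-17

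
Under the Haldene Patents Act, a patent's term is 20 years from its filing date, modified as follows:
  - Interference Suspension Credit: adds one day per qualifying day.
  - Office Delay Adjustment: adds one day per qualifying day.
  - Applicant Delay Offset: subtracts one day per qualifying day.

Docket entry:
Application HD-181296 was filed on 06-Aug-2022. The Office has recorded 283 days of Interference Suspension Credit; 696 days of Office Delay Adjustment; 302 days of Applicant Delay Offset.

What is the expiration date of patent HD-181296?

June 13, 2044

Base term: filing date + 20 years → 6 August 2042.
Interference Suspension Credit: +283 days → 16 May 2043.
Office Delay Adjustment: +696 days → 11 April 2045.
Applicant Delay Offset: −302 days → 13 June 2044.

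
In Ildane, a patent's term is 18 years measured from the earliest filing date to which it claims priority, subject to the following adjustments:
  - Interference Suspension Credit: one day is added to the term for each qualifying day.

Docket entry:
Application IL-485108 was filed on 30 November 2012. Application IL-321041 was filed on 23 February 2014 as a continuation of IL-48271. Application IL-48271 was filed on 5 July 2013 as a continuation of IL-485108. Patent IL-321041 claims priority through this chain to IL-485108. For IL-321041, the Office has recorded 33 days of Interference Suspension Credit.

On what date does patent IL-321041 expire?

2031-01-02

Earliest priority filing: 30 November 2012.
Base term: 30 November 2012 + 18 years → 30 November 2030.
Interference Suspension Credit: +33 days → 2 January 2031.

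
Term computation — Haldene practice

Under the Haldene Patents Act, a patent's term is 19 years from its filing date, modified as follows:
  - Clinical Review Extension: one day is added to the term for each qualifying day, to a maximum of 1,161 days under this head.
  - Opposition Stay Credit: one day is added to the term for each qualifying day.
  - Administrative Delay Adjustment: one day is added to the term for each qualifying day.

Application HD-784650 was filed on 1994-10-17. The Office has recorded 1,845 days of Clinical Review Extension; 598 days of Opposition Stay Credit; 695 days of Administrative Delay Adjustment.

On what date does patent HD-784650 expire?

2020-07-06

Base term: filing date + 19 years → 17 October 2013.
Clinical Review Extension: 1845 days claimed exceeds the 1161-day cap, so +1161 days → 21 December 2016.
Opposition Stay Credit: +598 days → 11 August 2018.
Administrative Delay Adjustment: +695 days → 6 July 2020.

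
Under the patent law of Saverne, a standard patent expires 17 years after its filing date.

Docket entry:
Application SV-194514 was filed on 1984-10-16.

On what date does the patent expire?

Filing date + 17 years → 16 October 2001.

2001-10-16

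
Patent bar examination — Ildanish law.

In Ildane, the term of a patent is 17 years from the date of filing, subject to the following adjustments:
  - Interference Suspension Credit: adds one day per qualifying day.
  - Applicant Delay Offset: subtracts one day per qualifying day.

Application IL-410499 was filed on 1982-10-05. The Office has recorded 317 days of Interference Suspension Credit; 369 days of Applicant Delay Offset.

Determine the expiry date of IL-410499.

Base term: filing date + 17 years → 5 October 1999.
Interference Suspension Credit: +317 days → 17 August 2000.
Applicant Delay Offset: −369 days → 14 August 1999.

August 14, 1999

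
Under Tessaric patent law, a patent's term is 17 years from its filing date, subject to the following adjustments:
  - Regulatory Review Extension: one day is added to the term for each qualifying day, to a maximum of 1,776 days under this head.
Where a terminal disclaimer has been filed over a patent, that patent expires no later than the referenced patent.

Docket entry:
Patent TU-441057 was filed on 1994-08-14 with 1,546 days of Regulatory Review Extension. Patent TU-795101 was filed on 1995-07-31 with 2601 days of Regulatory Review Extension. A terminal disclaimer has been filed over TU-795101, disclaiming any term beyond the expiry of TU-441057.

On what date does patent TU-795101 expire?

November 7, 2015

Natural term of TU-795101:
  Base: filing + 17 years → 31 July 2012.
  Regulatory Review Extension: 2601 days claimed exceeds the 1776-day cap, so +1776 days → 11 June 2017.
Expiry of referenced patent TU-441057:
  Base: filing + 17 years → 14 August 2011.
  Regulatory Review Extension: 1546 days (within the 1776-day cap) → +1546 days → 7 November 2015.
Terminal disclaimer: TU-795101 expires on the earlier of 11 June 2017 and 7 November 2015.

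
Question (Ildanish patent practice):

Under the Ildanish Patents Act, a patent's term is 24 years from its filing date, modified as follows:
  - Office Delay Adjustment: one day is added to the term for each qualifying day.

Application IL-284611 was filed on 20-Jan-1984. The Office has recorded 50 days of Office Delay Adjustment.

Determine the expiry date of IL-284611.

Base term: filing date + 24 years → 20 January 2008.
Office Delay Adjustment: +50 days → 10 March 2008.

March 10, 2008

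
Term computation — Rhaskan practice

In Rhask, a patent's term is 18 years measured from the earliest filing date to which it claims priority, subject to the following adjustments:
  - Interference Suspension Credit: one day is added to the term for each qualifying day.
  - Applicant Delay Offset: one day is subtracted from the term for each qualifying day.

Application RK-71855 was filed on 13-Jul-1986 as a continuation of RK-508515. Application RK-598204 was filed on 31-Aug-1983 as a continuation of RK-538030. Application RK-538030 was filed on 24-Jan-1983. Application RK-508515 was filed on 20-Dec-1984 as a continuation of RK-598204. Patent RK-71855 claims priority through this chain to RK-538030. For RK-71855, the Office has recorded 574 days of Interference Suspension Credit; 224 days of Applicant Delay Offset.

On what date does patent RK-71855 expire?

Earliest priority filing: 24 January 1983.
Base term: 24 January 1983 + 18 years → 24 January 2001.
Interference Suspension Credit: +574 days → 21 August 2002.
Applicant Delay Offset: −224 days → 9 January 2002.

January 9, 2002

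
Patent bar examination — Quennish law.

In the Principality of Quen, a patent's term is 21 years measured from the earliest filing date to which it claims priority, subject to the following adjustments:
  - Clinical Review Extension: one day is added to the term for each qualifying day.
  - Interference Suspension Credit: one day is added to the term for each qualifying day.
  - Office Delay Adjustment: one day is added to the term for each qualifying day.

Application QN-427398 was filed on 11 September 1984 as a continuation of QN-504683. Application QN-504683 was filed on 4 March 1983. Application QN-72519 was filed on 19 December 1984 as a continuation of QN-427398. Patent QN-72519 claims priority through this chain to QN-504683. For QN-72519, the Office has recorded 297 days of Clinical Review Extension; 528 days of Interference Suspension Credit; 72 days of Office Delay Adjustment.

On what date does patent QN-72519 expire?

Earliest priority filing: 4 March 1983.
Base term: 4 March 1983 + 21 years → 4 March 2004.
Clinical Review Extension: +297 days → 26 December 2004.
Interference Suspension Credit: +528 days → 7 June 2006.
Office Delay Adjustment: +72 days → 18 August 2006.

2006-08-18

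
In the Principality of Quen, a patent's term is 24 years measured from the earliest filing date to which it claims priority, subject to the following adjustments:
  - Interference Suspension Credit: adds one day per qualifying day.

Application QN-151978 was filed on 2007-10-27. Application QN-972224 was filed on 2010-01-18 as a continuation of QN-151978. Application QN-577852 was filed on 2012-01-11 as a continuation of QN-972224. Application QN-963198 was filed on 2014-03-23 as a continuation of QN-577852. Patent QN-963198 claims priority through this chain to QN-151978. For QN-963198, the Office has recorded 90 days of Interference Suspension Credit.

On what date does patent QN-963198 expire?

January 25, 2032

Earliest priority filing: 27 October 2007.
Base term: 27 October 2007 + 24 years → 27 October 2031.
Interference Suspension Credit: +90 days → 25 January 2032.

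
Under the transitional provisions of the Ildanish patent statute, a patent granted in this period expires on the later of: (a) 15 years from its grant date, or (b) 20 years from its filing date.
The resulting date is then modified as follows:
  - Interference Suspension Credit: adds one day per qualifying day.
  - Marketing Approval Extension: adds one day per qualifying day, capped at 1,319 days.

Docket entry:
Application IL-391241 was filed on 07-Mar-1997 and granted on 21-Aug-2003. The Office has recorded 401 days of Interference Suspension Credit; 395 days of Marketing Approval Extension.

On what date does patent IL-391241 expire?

(a) grant + 15 years → 21 August 2018.
(b) filing + 20 years → 7 March 2017.
Later of the two: 21 August 2018.
Interference Suspension Credit: +401 days → 26 September 2019.
Marketing Approval Extension: 395 days (within the 1319-day cap) → +395 days → 25 October 2020.

October 25, 2020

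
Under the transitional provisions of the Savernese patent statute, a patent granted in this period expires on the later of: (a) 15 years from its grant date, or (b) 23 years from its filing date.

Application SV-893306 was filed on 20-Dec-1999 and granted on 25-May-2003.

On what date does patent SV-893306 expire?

December 20, 2022

(a) grant + 15 years → 25 May 2018.
(b) filing + 23 years → 20 December 2022.
Later of the two: 20 December 2022.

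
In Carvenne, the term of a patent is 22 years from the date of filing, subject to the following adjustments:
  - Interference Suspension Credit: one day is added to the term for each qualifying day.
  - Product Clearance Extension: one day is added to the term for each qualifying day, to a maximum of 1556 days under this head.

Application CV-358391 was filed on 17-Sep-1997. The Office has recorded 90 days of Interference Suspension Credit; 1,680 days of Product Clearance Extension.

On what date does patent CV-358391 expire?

Base term: filing date + 22 years → 17 September 2019.
Interference Suspension Credit: +90 days → 16 December 2019.
Product Clearance Extension: 1680 days claimed exceeds the 1556-day cap, so +1556 days → 20 March 2024.

March 20, 2024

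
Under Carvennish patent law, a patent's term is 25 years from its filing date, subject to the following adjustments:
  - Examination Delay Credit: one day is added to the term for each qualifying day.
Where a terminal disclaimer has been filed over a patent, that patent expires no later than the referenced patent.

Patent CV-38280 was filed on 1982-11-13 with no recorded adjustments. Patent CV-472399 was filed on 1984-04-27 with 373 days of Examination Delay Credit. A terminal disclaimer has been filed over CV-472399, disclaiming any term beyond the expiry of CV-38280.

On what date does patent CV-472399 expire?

Natural term of CV-472399:
  Base: filing + 25 years → 27 April 2009.
  Examination Delay Credit: +373 days → 5 May 2010.
Expiry of referenced patent CV-38280:
  Base: filing + 25 years → 13 November 2007.
Terminal disclaimer: CV-472399 expires on the earlier of 5 May 2010 and 13 November 2007.

November 13, 2007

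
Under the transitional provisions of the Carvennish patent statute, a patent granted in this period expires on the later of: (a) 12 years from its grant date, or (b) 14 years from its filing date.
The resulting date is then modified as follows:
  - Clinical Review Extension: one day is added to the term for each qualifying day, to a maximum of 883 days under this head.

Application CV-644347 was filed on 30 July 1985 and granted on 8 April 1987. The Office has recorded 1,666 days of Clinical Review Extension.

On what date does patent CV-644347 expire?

2001-12-29

(a) grant + 12 years → 8 April 1999.
(b) filing + 14 years → 30 July 1999.
Later of the two: 30 July 1999.
Clinical Review Extension: 1666 days claimed exceeds the 883-day cap, so +883 days → 29 December 2001.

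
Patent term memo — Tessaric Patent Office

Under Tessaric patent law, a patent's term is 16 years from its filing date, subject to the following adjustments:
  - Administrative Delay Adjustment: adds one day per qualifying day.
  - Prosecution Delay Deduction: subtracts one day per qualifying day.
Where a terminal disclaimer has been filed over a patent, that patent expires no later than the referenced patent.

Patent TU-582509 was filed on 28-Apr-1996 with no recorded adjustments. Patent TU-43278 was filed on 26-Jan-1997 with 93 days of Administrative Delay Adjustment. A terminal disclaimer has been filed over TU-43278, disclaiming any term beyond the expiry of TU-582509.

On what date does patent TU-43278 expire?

Natural term of TU-43278:
  Base: filing + 16 years → 26 January 2013.
  Administrative Delay Adjustment: +93 days → 29 April 2013.
Expiry of referenced patent TU-582509:
  Base: filing + 16 years → 28 April 2012.
Terminal disclaimer: TU-43278 expires on the earlier of 29 April 2013 and 28 April 2012.

April 28, 2012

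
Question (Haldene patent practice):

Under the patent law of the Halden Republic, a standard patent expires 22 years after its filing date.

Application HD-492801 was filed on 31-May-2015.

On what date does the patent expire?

2037-05-31

Filing date + 22 years → 31 May 2037.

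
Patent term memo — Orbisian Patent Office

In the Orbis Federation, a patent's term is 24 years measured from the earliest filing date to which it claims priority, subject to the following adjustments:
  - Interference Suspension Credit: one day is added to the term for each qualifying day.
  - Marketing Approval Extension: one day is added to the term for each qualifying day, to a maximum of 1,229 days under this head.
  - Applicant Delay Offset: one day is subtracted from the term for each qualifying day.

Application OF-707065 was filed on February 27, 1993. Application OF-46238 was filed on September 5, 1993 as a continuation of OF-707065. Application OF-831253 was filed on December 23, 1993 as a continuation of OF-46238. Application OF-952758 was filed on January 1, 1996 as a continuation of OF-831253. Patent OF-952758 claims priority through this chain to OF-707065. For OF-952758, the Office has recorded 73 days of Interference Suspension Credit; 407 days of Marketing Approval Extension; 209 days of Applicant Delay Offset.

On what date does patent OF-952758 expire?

2017-11-25

Earliest priority filing: 27 February 1993.
Base term: 27 February 1993 + 24 years → 27 February 2017.
Interference Suspension Credit: +73 days → 11 May 2017.
Marketing Approval Extension: 407 days (within the 1229-day cap) → +407 days → 22 June 2018.
Applicant Delay Offset: −209 days → 25 November 2017.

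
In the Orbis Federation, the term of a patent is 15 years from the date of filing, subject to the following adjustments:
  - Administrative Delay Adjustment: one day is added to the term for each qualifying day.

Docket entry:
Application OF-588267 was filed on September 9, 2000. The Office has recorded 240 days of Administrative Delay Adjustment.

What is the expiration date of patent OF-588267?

Base term: filing date + 15 years → 9 September 2015.
Administrative Delay Adjustment: +240 days → 6 May 2016.

2016-05-06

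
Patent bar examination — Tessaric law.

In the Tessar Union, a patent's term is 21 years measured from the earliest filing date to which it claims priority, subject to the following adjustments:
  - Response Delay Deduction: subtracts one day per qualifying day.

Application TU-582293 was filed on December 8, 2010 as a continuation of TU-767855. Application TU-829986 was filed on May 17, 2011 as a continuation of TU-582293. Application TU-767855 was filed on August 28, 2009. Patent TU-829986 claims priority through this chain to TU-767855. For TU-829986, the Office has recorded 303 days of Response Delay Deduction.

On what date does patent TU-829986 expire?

October 29, 2029

Earliest priority filing: 28 August 2009.
Base term: 28 August 2009 + 21 years → 28 August 2030.
Response Delay Deduction: −303 days → 29 October 2029.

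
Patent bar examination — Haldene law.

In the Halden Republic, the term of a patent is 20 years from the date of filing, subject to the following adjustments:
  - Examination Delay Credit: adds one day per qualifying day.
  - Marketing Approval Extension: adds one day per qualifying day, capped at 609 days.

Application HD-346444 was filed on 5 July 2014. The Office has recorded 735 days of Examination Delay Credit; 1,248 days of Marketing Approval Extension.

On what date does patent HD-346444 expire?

2038-03-10

Base term: filing date + 20 years → 5 July 2034.
Examination Delay Credit: +735 days → 9 July 2036.
Marketing Approval Extension: 1248 days claimed exceeds the 609-day cap, so +609 days → 10 March 2038.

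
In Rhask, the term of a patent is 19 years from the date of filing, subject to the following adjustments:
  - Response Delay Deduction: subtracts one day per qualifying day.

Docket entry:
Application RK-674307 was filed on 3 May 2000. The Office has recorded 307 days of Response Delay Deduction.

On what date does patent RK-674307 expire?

June 30, 2018

Base term: filing date + 19 years → 3 May 2019.
Response Delay Deduction: −307 days → 30 June 2018.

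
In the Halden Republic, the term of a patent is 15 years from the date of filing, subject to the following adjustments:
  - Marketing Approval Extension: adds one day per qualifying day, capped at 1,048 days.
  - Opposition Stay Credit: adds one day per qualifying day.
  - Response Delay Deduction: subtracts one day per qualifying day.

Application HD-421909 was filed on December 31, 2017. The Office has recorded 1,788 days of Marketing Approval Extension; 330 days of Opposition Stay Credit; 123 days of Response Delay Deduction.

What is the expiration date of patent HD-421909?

Base term: filing date + 15 years → 31 December 2032.
Marketing Approval Extension: 1788 days claimed exceeds the 1048-day cap, so +1048 days → 14 November 2035.
Opposition Stay Credit: +330 days → 9 October 2036.
Response Delay Deduction: −123 days → 8 June 2036.

2036-06-08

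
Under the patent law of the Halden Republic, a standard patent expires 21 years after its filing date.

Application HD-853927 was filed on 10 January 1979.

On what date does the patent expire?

January 10, 2000

Filing date + 21 years → 10 January 2000.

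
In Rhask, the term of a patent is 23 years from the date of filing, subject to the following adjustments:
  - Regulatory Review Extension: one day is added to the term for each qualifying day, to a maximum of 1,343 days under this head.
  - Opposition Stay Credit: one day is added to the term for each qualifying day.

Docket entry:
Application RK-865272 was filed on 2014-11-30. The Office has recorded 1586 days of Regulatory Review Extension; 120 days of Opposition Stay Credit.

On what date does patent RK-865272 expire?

2041-12-02

Base term: filing date + 23 years → 30 November 2037.
Regulatory Review Extension: 1586 days claimed exceeds the 1343-day cap, so +1343 days → 4 August 2041.
Opposition Stay Credit: +120 days → 2 December 2041.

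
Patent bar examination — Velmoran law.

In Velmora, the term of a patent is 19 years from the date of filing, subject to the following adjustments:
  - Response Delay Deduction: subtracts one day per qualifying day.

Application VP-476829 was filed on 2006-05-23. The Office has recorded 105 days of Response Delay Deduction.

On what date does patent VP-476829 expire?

Base term: filing date + 19 years → 23 May 2025.
Response Delay Deduction: −105 days → 7 February 2025.

2025-02-07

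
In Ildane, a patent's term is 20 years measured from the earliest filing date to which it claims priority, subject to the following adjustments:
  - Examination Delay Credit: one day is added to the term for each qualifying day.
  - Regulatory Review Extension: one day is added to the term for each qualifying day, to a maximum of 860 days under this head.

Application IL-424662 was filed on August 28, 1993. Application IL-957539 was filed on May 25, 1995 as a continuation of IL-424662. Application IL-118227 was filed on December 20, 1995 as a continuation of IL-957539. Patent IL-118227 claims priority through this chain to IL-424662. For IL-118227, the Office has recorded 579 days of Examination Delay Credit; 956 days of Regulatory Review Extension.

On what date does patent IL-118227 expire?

August 6, 2017

Earliest priority filing: 28 August 1993.
Base term: 28 August 1993 + 20 years → 28 August 2013.
Examination Delay Credit: +579 days → 30 March 2015.
Regulatory Review Extension: 956 days claimed exceeds the 860-day cap, so +860 days → 6 August 2017.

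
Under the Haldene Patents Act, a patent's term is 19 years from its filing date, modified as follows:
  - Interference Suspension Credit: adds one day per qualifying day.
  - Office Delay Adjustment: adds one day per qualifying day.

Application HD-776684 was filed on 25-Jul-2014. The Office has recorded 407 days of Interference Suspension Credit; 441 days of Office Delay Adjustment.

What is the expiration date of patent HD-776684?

2035-11-20

Base term: filing date + 19 years → 25 July 2033.
Interference Suspension Credit: +407 days → 5 September 2034.
Office Delay Adjustment: +441 days → 20 November 2035.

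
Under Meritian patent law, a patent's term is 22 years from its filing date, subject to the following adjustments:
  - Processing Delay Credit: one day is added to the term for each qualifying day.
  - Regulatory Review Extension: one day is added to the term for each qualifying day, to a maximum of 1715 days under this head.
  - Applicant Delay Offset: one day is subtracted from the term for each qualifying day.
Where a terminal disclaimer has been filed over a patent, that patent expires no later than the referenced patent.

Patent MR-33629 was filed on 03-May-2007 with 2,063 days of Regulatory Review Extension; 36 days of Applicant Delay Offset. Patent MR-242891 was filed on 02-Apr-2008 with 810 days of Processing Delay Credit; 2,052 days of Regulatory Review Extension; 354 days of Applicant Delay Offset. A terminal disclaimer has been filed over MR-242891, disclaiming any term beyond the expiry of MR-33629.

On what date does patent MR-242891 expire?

2033-12-07

Natural term of MR-242891:
  Base: filing + 22 years → 2 April 2030.
  Processing Delay Credit: +810 days → 20 June 2032.
  Regulatory Review Extension: 2052 days claimed exceeds the 1715-day cap, so +1715 days → 1 March 2037.
  Applicant Delay Offset: −354 days → 12 March 2036.
Expiry of referenced patent MR-33629:
  Base: filing + 22 years → 3 May 2029.
  Regulatory Review Extension: 2063 days claimed exceeds the 1715-day cap, so +1715 days → 12 January 2034.
  Applicant Delay Offset: −36 days → 7 December 2033.
Terminal disclaimer: MR-242891 expires on the earlier of 12 March 2036 and 7 December 2033.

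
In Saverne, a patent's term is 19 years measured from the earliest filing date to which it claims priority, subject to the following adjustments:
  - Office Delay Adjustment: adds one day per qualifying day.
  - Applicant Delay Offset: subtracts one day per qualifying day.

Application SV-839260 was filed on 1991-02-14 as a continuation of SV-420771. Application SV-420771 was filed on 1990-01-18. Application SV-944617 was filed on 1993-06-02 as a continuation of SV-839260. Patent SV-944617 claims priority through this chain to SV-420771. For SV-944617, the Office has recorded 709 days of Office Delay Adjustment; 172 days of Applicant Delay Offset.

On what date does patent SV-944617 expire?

Earliest priority filing: 18 January 1990.
Base term: 18 January 1990 + 19 years → 18 January 2009.
Office Delay Adjustment: +709 days → 28 December 2010.
Applicant Delay Offset: −172 days → 9 July 2010.

2010-07-09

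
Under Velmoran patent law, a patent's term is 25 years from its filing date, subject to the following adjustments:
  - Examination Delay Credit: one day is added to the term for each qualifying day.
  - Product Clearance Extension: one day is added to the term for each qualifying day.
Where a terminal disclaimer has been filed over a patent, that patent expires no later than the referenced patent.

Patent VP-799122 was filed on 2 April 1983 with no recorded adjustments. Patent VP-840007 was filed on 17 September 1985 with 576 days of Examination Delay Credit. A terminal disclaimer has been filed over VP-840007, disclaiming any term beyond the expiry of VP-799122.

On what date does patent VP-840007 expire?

2008-04-02

Natural term of VP-840007:
  Base: filing + 25 years → 17 September 2010.
  Examination Delay Credit: +576 days → 15 April 2012.
Expiry of referenced patent VP-799122:
  Base: filing + 25 years → 2 April 2008.
Terminal disclaimer: VP-840007 expires on the earlier of 15 April 2012 and 2 April 2008.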